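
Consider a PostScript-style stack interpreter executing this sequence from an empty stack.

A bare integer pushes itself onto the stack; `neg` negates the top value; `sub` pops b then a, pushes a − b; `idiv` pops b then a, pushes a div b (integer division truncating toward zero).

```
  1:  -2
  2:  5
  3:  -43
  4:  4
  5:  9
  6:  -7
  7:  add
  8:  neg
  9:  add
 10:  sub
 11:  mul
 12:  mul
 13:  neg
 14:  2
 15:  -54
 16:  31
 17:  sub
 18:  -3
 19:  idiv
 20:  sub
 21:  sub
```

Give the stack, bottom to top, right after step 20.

-2    -2
5     -2 5
-43   -2 5 -43
4     -2 5 -43 4
9     -2 5 -43 4 9
-7    -2 5 -43 4 9 -7
add   -2 5 -43 4 2
neg   -2 5 -43 4 -2
add   -2 5 -43 2
sub   -2 5 -45
mul   -2 -225
mul   450
neg   -450
2     -450 2
-54   -450 2 -54
31    -450 2 -54 31
sub   -450 2 -85
-3    -450 2 -85 -3
idiv  -450 2 28
sub   -450 -26

[-450, -26]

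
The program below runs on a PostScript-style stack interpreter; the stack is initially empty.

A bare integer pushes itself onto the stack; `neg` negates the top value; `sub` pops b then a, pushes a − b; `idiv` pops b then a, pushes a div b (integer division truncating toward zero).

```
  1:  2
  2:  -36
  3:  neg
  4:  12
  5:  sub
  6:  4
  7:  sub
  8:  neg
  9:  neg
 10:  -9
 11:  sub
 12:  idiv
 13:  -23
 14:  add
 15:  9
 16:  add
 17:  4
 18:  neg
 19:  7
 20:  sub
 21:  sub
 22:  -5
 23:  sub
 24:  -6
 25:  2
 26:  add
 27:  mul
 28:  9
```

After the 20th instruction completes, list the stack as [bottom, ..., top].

2     [2]
-36   [2, -36]
neg   [2, 36]
12    [2, 36, 12]
sub   [2, 24]
4     [2, 24, 4]
sub   [2, 20]
neg   [2, -20]
neg   [2, 20]
-9    [2, 20, -9]
sub   [2, 29]
idiv  [0]
-23   [0, -23]
add   [-23]
9     [-23, 9]
add   [-14]
4     [-14, 4]
neg   [-14, -4]
7     [-14, -4, 7]
sub   [-14, -11]

[-14, -11]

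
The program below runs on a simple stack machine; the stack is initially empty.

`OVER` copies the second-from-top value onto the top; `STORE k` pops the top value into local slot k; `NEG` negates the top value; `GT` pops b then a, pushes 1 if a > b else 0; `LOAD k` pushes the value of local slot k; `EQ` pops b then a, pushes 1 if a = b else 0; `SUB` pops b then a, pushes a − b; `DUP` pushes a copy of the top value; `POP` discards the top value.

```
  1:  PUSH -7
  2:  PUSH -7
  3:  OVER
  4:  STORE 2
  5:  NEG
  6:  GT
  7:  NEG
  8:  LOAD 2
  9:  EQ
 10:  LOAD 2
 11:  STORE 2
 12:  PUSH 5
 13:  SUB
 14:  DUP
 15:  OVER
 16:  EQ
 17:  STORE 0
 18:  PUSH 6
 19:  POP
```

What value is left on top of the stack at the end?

-5

PUSH -7  [-7]
PUSH -7  [-7, -7]
OVER     [-7, -7, -7]
STORE 2  [-7, -7]
NEG      [-7, 7]
GT       [0]
NEG      [0]
LOAD 2   [0, -7]
EQ       [0]
LOAD 2   [0, -7]
STORE 2  [0]
PUSH 5   [0, 5]
SUB      [-5]
DUP      [-5, -5]
OVER     [-5, -5, -5]
EQ       [-5, 1]
STORE 0  [-5]
PUSH 6   [-5, 6]
POP      [-5]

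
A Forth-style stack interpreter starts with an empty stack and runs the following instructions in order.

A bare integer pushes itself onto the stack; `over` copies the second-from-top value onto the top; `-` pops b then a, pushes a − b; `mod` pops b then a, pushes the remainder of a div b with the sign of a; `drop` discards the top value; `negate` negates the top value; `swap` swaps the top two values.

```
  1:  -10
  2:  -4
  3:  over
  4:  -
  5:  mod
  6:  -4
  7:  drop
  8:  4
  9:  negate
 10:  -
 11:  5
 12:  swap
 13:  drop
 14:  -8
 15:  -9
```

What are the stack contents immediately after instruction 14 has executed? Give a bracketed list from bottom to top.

[5, -8]

-10    -> -10
-4     -> -10 -4
over   -> -10 -4 -10
-      -> -10 6
mod    -> -4
-4     -> -4 -4
drop   -> -4
4      -> -4 4
negate -> -4 -4
-      -> 0
5      -> 0 5
swap   -> 5 0
drop   -> 5
-8     -> 5 -8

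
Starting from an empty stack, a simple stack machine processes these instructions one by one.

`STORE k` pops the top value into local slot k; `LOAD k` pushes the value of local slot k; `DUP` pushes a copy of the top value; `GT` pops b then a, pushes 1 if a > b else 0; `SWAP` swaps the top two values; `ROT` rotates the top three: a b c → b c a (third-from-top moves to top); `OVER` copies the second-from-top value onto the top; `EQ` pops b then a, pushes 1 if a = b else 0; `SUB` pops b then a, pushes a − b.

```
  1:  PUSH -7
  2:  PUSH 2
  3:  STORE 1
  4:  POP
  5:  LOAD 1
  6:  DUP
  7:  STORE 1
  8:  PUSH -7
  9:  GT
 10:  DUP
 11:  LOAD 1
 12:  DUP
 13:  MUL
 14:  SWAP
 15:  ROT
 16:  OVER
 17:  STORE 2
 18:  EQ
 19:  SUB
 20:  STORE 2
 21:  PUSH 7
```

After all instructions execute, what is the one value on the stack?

7

PUSH -7 → -7
PUSH 2  → -7 2
STORE 1 → -7
POP     → (empty)
LOAD 1  → 2
DUP     → 2 2
STORE 1 → 2
PUSH -7 → 2 -7
GT      → 1
DUP     → 1 1
LOAD 1  → 1 1 2
DUP     → 1 1 2 2
MUL     → 1 1 4
SWAP    → 1 4 1
ROT     → 4 1 1
OVER    → 4 1 1 1
STORE 2 → 4 1 1
EQ      → 4 1
SUB     → 3
STORE 2 → (empty)
PUSH 7  → 7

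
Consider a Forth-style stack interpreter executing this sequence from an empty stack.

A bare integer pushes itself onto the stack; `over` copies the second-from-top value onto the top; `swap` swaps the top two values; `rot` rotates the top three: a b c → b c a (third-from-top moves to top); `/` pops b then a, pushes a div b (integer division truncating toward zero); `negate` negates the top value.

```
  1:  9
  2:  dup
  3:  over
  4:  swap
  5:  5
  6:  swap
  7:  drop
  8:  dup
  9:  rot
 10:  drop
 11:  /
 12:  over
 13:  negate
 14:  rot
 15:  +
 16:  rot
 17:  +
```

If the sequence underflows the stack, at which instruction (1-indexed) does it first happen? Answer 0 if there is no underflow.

16

9      -> 9
dup    -> 9 9
over   -> 9 9 9
swap   -> 9 9 9
5      -> 9 9 9 5
swap   -> 9 9 5 9
drop   -> 9 9 5
dup    -> 9 9 5 5
rot    -> 9 5 5 9
drop   -> 9 5 5
/      -> 9 1
over   -> 9 1 9
negate -> 9 1 -9
rot    -> 1 -9 9
+      -> 1 0
rot  — needs 3 operands, stack has 2 → underflow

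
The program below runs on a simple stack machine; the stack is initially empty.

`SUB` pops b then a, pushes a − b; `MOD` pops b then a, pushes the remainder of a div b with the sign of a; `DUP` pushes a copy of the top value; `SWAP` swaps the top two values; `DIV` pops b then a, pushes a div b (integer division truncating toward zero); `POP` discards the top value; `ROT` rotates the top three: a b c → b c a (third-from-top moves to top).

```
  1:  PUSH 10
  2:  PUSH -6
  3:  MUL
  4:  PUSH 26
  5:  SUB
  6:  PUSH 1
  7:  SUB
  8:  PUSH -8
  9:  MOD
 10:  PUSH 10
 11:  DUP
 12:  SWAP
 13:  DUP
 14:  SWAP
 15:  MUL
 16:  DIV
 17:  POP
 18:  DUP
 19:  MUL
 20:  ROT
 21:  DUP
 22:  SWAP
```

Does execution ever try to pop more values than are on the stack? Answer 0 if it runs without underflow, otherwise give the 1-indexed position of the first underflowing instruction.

20

PUSH 10 → [10]
PUSH -6 → [10, -6]
MUL     → [-60]
PUSH 26 → [-60, 26]
SUB     → [-86]
PUSH 1  → [-86, 1]
SUB     → [-87]
PUSH -8 → [-87, -8]
MOD     → [-7]
PUSH 10 → [-7, 10]
DUP     → [-7, 10, 10]
SWAP    → [-7, 10, 10]
DUP     → [-7, 10, 10, 10]
SWAP    → [-7, 10, 10, 10]
MUL     → [-7, 10, 100]
DIV     → [-7, 0]
POP     → [-7]
DUP     → [-7, -7]
MUL     → [49]
ROT  — needs 3 operands, stack has 1 → underflow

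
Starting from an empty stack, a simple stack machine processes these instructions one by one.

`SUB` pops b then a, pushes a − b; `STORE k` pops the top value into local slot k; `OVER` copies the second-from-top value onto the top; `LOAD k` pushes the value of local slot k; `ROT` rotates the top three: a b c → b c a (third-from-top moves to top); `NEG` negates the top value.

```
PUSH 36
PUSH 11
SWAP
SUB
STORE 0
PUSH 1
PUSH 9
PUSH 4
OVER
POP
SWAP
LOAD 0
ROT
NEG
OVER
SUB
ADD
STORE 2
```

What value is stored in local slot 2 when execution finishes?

-4

PUSH 36 : [36]
PUSH 11 : [36, 11]
SWAP    : [11, 36]
SUB     : [-25]
STORE 0 : []
PUSH 1  : [1]
PUSH 9  : [1, 9]
PUSH 4  : [1, 9, 4]
OVER    : [1, 9, 4, 9]
POP     : [1, 9, 4]
SWAP    : [1, 4, 9]
LOAD 0  : [1, 4, 9, -25]
ROT     : [1, 9, -25, 4]
NEG     : [1, 9, -25, -4]
OVER    : [1, 9, -25, -4, -25]
SUB     : [1, 9, -25, 21]
ADD     : [1, 9, -4]
STORE 2 : [1, 9]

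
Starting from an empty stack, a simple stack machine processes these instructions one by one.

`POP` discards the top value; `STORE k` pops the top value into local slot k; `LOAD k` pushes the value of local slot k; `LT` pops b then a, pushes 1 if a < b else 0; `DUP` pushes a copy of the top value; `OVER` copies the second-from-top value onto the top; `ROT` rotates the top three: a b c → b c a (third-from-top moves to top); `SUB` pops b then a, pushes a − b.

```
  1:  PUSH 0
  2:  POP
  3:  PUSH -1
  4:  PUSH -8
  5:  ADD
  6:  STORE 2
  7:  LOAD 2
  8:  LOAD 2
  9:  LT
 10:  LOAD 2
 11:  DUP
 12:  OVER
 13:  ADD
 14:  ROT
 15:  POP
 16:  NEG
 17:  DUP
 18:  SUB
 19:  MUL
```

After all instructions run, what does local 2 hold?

-9

PUSH 0  : 0
POP     : (empty)
PUSH -1 : -1
PUSH -8 : -1 -8
ADD     : -9
STORE 2 : (empty)
LOAD 2  : -9
LOAD 2  : -9 -9
LT      : 0
LOAD 2  : 0 -9
DUP     : 0 -9 -9
OVER    : 0 -9 -9 -9
ADD     : 0 -9 -18
ROT     : -9 -18 0
POP     : -9 -18
NEG     : -9 18
DUP     : -9 18 18
SUB     : -9 0
MUL     : 0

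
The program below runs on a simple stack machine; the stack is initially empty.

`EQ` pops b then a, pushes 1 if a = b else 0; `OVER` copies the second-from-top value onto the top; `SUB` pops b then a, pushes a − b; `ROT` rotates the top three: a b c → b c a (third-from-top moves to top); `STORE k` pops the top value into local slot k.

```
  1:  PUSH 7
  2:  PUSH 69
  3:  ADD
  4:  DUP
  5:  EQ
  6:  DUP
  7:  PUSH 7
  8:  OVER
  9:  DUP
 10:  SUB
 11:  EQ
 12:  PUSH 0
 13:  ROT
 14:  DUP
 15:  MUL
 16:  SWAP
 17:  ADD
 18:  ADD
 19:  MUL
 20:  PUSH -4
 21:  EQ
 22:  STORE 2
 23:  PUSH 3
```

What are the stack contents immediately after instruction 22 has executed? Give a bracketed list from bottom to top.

PUSH 7  → [7]
PUSH 69 → [7, 69]
ADD     → [76]
DUP     → [76, 76]
EQ      → [1]
DUP     → [1, 1]
PUSH 7  → [1, 1, 7]
OVER    → [1, 1, 7, 1]
DUP     → [1, 1, 7, 1, 1]
SUB     → [1, 1, 7, 0]
EQ      → [1, 1, 0]
PUSH 0  → [1, 1, 0, 0]
ROT     → [1, 0, 0, 1]
DUP     → [1, 0, 0, 1, 1]
MUL     → [1, 0, 0, 1]
SWAP    → [1, 0, 1, 0]
ADD     → [1, 0, 1]
ADD     → [1, 1]
MUL     → [1]
PUSH -4 → [1, -4]
EQ      → [0]
STORE 2 → []

[]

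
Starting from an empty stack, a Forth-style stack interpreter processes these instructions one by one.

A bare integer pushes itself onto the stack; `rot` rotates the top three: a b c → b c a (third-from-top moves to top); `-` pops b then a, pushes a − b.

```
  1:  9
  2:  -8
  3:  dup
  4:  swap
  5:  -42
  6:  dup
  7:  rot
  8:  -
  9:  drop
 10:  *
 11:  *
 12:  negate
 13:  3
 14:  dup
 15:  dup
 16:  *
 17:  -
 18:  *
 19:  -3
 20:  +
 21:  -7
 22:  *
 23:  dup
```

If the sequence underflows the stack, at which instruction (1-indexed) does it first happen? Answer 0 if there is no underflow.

9      -> [9]
-8     -> [9, -8]
dup    -> [9, -8, -8]
swap   -> [9, -8, -8]
-42    -> [9, -8, -8, -42]
dup    -> [9, -8, -8, -42, -42]
rot    -> [9, -8, -42, -42, -8]
-      -> [9, -8, -42, -34]
drop   -> [9, -8, -42]
*      -> [9, 336]
*      -> [3024]
negate -> [-3024]
3      -> [-3024, 3]
dup    -> [-3024, 3, 3]
dup    -> [-3024, 3, 3, 3]
*      -> [-3024, 3, 9]
-      -> [-3024, -6]
*      -> [18144]
-3     -> [18144, -3]
+      -> [18141]
-7     -> [18141, -7]
*      -> [-126987]
dup    -> [-126987, -126987]

0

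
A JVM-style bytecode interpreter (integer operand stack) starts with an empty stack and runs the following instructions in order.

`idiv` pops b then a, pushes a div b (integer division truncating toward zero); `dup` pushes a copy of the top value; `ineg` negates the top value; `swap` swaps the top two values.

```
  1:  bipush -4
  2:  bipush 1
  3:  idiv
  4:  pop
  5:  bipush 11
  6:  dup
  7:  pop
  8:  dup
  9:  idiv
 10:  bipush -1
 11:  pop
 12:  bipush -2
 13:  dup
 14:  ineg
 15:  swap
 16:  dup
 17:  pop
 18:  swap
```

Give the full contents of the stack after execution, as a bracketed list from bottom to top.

[1, -2, 2]

bipush -4  -4
bipush 1   -4 1
idiv       -4
pop        (empty)
bipush 11  11
dup        11 11
pop        11
dup        11 11
idiv       1
bipush -1  1 -1
pop        1
bipush -2  1 -2
dup        1 -2 -2
ineg       1 -2 2
swap       1 2 -2
dup        1 2 -2 -2
pop        1 2 -2
swap       1 -2 2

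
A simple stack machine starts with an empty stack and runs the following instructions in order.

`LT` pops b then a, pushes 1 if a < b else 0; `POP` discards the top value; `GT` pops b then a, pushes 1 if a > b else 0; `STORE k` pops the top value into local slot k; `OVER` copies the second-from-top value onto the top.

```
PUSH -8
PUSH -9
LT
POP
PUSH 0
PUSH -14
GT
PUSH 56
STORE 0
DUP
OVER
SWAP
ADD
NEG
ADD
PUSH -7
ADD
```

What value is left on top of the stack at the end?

-8

PUSH -8  -> [-8]
PUSH -9  -> [-8, -9]
LT       -> [0]
POP      -> []
PUSH 0   -> [0]
PUSH -14 -> [0, -14]
GT       -> [1]
PUSH 56  -> [1, 56]
STORE 0  -> [1]
DUP      -> [1, 1]
OVER     -> [1, 1, 1]
SWAP     -> [1, 1, 1]
ADD      -> [1, 2]
NEG      -> [1, -2]
ADD      -> [-1]
PUSH -7  -> [-1, -7]
ADD      -> [-8]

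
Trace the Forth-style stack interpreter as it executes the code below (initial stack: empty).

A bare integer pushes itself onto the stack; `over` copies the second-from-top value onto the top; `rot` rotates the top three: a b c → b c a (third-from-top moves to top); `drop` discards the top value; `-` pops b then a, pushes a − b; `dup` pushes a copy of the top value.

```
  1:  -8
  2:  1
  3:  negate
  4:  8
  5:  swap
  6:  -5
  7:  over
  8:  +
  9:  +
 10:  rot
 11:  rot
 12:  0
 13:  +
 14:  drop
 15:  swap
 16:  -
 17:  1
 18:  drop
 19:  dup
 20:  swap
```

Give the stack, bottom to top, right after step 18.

[-1]

-8     : [-8]
1      : [-8, 1]
negate : [-8, -1]
8      : [-8, -1, 8]
swap   : [-8, 8, -1]
-5     : [-8, 8, -1, -5]
over   : [-8, 8, -1, -5, -1]
+      : [-8, 8, -1, -6]
+      : [-8, 8, -7]
rot    : [8, -7, -8]
rot    : [-7, -8, 8]
0      : [-7, -8, 8, 0]
+      : [-7, -8, 8]
drop   : [-7, -8]
swap   : [-8, -7]
-      : [-1]
1      : [-1, 1]
drop   : [-1]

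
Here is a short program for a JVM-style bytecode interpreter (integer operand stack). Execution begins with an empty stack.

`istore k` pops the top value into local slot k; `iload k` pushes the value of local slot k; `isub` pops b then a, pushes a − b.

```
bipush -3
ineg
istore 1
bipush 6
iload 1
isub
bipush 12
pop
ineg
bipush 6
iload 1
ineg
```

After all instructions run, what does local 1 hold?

3

bipush -3 → [-3]
ineg      → [3]
istore 1  → []
bipush 6  → [6]
iload 1   → [6, 3]
isub      → [3]
bipush 12 → [3, 12]
pop       → [3]
ineg      → [-3]
bipush 6  → [-3, 6]
iload 1   → [-3, 6, 3]
ineg      → [-3, 6, -3]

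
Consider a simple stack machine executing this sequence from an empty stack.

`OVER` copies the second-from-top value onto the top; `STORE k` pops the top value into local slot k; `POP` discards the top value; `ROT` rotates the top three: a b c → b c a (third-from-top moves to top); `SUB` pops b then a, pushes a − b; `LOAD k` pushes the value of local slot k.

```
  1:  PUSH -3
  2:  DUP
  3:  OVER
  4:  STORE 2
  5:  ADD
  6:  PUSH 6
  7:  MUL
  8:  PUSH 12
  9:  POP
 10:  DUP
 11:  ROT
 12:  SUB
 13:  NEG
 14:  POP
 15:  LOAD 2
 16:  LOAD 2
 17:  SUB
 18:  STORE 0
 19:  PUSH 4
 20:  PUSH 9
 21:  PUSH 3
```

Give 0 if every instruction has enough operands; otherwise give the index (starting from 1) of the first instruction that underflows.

PUSH -3 -> -3
DUP     -> -3 -3
OVER    -> -3 -3 -3
STORE 2 -> -3 -3
ADD     -> -6
PUSH 6  -> -6 6
MUL     -> -36
PUSH 12 -> -36 12
POP     -> -36
DUP     -> -36 -36
ROT  — needs 3 operands, stack has 2 → underflow

11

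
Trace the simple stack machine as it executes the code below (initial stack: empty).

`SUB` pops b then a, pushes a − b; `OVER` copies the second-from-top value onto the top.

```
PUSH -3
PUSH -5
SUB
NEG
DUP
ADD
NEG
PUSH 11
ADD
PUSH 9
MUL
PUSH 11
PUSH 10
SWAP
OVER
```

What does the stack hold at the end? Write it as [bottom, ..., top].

PUSH -3 -> -3
PUSH -5 -> -3 -5
SUB     -> 2
NEG     -> -2
DUP     -> -2 -2
ADD     -> -4
NEG     -> 4
PUSH 11 -> 4 11
ADD     -> 15
PUSH 9  -> 15 9
MUL     -> 135
PUSH 11 -> 135 11
PUSH 10 -> 135 11 10
SWAP    -> 135 10 11
OVER    -> 135 10 11 10

[135, 10, 11, 10]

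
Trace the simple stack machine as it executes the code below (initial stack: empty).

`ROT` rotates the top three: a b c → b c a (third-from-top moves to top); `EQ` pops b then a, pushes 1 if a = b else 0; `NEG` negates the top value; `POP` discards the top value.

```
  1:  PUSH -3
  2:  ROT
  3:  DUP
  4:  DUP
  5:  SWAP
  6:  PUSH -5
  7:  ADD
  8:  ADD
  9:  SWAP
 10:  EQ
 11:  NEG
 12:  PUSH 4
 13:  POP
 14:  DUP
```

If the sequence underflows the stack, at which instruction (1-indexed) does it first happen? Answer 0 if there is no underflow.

2

PUSH -3 : [-3]
ROT  — needs 3 operands, stack has 1 → underflow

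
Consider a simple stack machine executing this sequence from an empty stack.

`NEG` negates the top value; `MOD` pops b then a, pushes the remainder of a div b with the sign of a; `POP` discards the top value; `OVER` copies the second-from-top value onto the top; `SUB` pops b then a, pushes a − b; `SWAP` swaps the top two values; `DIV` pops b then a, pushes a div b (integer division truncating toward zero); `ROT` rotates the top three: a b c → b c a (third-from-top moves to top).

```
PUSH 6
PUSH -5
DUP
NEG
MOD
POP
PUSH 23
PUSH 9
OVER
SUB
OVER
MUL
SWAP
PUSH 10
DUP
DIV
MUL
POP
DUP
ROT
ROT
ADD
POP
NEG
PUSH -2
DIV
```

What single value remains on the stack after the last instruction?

-161

PUSH 6  -> [6]
PUSH -5 -> [6, -5]
DUP     -> [6, -5, -5]
NEG     -> [6, -5, 5]
MOD     -> [6, 0]
POP     -> [6]
PUSH 23 -> [6, 23]
PUSH 9  -> [6, 23, 9]
OVER    -> [6, 23, 9, 23]
SUB     -> [6, 23, -14]
OVER    -> [6, 23, -14, 23]
MUL     -> [6, 23, -322]
SWAP    -> [6, -322, 23]
PUSH 10 -> [6, -322, 23, 10]
DUP     -> [6, -322, 23, 10, 10]
DIV     -> [6, -322, 23, 1]
MUL     -> [6, -322, 23]
POP     -> [6, -322]
DUP     -> [6, -322, -322]
ROT     -> [-322, -322, 6]
ROT     -> [-322, 6, -322]
ADD     -> [-322, -316]
POP     -> [-322]
NEG     -> [322]
PUSH -2 -> [322, -2]
DIV     -> [-161]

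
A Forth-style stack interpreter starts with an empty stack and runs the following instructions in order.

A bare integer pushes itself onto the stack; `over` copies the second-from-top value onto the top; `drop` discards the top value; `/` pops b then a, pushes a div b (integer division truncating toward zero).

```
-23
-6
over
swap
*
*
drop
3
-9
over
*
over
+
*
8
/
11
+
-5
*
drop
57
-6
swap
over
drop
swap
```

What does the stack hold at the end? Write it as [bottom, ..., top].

-23  -> [-23]
-6   -> [-23, -6]
over -> [-23, -6, -23]
swap -> [-23, -23, -6]
*    -> [-23, 138]
*    -> [-3174]
drop -> []
3    -> [3]
-9   -> [3, -9]
over -> [3, -9, 3]
*    -> [3, -27]
over -> [3, -27, 3]
+    -> [3, -24]
*    -> [-72]
8    -> [-72, 8]
/    -> [-9]
11   -> [-9, 11]
+    -> [2]
-5   -> [2, -5]
*    -> [-10]
drop -> []
57   -> [57]
-6   -> [57, -6]
swap -> [-6, 57]
over -> [-6, 57, -6]
drop -> [-6, 57]
swap -> [57, -6]

[57, -6]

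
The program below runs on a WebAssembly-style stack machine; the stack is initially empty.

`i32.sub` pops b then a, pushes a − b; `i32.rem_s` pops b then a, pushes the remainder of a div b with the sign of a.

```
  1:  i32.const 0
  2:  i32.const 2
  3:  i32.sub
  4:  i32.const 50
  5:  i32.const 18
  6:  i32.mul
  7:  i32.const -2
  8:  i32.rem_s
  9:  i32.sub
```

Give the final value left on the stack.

i32.const 0  → [0]
i32.const 2  → [0, 2]
i32.sub      → [-2]
i32.const 50 → [-2, 50]
i32.const 18 → [-2, 50, 18]
i32.mul      → [-2, 900]
i32.const -2 → [-2, 900, -2]
i32.rem_s    → [-2, 0]
i32.sub      → [-2]

-2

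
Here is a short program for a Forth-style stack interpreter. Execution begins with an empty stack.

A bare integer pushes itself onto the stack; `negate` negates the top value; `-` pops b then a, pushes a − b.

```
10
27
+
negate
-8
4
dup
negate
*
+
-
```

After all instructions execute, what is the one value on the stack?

10      10
27      10 27
+       37
negate  -37
-8      -37 -8
4       -37 -8 4
dup     -37 -8 4 4
negate  -37 -8 4 -4
*       -37 -8 -16
+       -37 -24
-       -13

-13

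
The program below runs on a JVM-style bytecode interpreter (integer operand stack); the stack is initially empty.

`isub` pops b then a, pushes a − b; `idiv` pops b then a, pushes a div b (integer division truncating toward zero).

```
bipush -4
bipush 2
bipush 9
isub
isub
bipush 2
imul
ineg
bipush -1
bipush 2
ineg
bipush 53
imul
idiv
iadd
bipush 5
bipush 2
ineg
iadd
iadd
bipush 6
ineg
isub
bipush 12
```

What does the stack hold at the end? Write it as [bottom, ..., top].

[3, 12]

bipush -4 : [-4]
bipush 2  : [-4, 2]
bipush 9  : [-4, 2, 9]
isub      : [-4, -7]
isub      : [3]
bipush 2  : [3, 2]
imul      : [6]
ineg      : [-6]
bipush -1 : [-6, -1]
bipush 2  : [-6, -1, 2]
ineg      : [-6, -1, -2]
bipush 53 : [-6, -1, -2, 53]
imul      : [-6, -1, -106]
idiv      : [-6, 0]
iadd      : [-6]
bipush 5  : [-6, 5]
bipush 2  : [-6, 5, 2]
ineg      : [-6, 5, -2]
iadd      : [-6, 3]
iadd      : [-3]
bipush 6  : [-3, 6]
ineg      : [-3, -6]
isub      : [3]
bipush 12 : [3, 12]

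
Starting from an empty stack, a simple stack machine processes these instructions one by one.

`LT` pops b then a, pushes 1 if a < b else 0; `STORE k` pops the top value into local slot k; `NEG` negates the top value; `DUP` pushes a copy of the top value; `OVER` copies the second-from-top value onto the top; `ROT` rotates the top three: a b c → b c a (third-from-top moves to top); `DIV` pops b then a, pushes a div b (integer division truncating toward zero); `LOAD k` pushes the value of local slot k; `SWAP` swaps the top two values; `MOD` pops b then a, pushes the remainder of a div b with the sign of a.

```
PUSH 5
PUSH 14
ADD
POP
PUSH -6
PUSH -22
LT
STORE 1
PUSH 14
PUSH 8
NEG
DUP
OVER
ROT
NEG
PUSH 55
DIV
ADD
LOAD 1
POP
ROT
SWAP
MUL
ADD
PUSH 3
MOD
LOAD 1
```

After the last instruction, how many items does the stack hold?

2

PUSH 5    5
PUSH 14   5 14
ADD       19
POP       (empty)
PUSH -6   -6
PUSH -22  -6 -22
LT        0
STORE 1   (empty)
PUSH 14   14
PUSH 8    14 8
NEG       14 -8
DUP       14 -8 -8
OVER      14 -8 -8 -8
ROT       14 -8 -8 -8
NEG       14 -8 -8 8
PUSH 55   14 -8 -8 8 55
DIV       14 -8 -8 0
ADD       14 -8 -8
LOAD 1    14 -8 -8 0
POP       14 -8 -8
ROT       -8 -8 14
SWAP      -8 14 -8
MUL       -8 -112
ADD       -120
PUSH 3    -120 3
MOD       0
LOAD 1    0 0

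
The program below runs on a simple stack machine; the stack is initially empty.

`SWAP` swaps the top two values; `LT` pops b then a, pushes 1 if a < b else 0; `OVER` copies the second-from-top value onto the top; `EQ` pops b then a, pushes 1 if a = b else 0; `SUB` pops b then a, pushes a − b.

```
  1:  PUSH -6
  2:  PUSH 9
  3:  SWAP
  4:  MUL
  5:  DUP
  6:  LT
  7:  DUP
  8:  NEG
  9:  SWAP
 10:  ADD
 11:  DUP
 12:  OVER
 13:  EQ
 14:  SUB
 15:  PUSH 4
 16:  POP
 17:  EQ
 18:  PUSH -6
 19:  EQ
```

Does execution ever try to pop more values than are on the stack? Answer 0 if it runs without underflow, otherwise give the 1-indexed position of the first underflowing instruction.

PUSH -6 : [-6]
PUSH 9  : [-6, 9]
SWAP    : [9, -6]
MUL     : [-54]
DUP     : [-54, -54]
LT      : [0]
DUP     : [0, 0]
NEG     : [0, 0]
SWAP    : [0, 0]
ADD     : [0]
DUP     : [0, 0]
OVER    : [0, 0, 0]
EQ      : [0, 1]
SUB     : [-1]
PUSH 4  : [-1, 4]
POP     : [-1]
EQ  — needs 2 operands, stack has 1 → underflow

17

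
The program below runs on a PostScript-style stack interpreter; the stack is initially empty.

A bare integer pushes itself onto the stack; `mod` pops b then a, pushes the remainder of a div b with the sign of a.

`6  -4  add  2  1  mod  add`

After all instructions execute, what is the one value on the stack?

6   : [6]
-4  : [6, -4]
add : [2]
2   : [2, 2]
1   : [2, 2, 1]
mod : [2, 0]
add : [2]

2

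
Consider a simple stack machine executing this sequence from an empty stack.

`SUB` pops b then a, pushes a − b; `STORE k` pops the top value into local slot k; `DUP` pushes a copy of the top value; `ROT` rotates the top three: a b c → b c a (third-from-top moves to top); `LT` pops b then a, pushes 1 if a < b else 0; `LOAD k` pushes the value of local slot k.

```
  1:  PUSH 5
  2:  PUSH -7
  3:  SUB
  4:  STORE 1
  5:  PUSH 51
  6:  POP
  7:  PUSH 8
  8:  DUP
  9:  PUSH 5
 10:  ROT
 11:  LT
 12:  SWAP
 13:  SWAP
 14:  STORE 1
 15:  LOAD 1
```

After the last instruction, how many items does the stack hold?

PUSH 5   5
PUSH -7  5 -7
SUB      12
STORE 1  (empty)
PUSH 51  51
POP      (empty)
PUSH 8   8
DUP      8 8
PUSH 5   8 8 5
ROT      8 5 8
LT       8 1
SWAP     1 8
SWAP     8 1
STORE 1  8
LOAD 1   8 1

2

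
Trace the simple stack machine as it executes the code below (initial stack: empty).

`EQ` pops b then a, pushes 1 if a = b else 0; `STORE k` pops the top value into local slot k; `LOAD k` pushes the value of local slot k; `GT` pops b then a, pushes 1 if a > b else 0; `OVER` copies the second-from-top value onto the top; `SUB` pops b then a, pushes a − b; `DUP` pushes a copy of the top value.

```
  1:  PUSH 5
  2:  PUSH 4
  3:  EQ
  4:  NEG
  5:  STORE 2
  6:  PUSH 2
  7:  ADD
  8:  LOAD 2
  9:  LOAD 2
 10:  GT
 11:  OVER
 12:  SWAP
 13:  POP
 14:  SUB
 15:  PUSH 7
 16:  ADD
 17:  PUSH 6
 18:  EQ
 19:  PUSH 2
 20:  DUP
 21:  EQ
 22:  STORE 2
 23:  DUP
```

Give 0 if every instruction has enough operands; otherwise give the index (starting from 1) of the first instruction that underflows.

7

PUSH 5  : [5]
PUSH 4  : [5, 4]
EQ      : [0]
NEG     : [0]
STORE 2 : []
PUSH 2  : [2]
ADD  — needs 2 operands, stack has 1 → underflow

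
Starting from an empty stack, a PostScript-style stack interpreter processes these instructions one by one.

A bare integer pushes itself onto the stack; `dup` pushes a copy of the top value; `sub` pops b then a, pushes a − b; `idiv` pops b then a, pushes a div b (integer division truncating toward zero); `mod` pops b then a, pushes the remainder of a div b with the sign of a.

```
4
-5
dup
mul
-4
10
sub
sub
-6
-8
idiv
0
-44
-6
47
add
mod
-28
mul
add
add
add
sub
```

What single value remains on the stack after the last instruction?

-119

4     4
-5    4 -5
dup   4 -5 -5
mul   4 25
-4    4 25 -4
10    4 25 -4 10
sub   4 25 -14
sub   4 39
-6    4 39 -6
-8    4 39 -6 -8
idiv  4 39 0
0     4 39 0 0
-44   4 39 0 0 -44
-6    4 39 0 0 -44 -6
47    4 39 0 0 -44 -6 47
add   4 39 0 0 -44 41
mod   4 39 0 0 -3
-28   4 39 0 0 -3 -28
mul   4 39 0 0 84
add   4 39 0 84
add   4 39 84
add   4 123
sub   -119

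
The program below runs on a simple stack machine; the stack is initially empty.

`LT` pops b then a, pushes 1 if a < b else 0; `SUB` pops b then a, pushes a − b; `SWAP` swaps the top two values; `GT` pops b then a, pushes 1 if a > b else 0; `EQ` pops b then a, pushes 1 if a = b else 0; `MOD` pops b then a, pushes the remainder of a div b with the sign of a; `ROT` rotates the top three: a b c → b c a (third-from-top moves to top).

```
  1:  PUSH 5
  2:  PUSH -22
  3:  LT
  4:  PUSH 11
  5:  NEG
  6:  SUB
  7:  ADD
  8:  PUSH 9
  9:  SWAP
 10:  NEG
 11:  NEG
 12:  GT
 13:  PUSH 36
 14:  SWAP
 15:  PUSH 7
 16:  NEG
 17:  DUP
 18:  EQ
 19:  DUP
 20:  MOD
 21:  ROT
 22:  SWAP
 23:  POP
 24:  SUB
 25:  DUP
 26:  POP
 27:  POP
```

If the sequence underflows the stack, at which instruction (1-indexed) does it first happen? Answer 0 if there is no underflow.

7

PUSH 5    [5]
PUSH -22  [5, -22]
LT        [0]
PUSH 11   [0, 11]
NEG       [0, -11]
SUB       [11]
ADD  — needs 2 operands, stack has 1 → underflow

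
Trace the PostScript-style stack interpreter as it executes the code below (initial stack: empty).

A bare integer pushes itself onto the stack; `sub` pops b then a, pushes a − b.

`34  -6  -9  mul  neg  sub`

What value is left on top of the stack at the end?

34  -> 34
-6  -> 34 -6
-9  -> 34 -6 -9
mul -> 34 54
neg -> 34 -54
sub -> 88

88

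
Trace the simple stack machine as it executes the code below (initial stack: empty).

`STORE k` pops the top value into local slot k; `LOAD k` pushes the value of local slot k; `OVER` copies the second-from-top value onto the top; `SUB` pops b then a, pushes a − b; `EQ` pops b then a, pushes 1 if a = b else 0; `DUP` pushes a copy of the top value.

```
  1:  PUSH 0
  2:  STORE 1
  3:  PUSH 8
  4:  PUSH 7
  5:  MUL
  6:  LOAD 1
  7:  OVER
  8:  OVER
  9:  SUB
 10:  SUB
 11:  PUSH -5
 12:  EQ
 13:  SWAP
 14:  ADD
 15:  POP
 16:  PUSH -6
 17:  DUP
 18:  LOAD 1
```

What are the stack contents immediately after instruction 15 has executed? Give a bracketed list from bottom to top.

[]

PUSH 0  → [0]
STORE 1 → []
PUSH 8  → [8]
PUSH 7  → [8, 7]
MUL     → [56]
LOAD 1  → [56, 0]
OVER    → [56, 0, 56]
OVER    → [56, 0, 56, 0]
SUB     → [56, 0, 56]
SUB     → [56, -56]
PUSH -5 → [56, -56, -5]
EQ      → [56, 0]
SWAP    → [0, 56]
ADD     → [56]
POP     → []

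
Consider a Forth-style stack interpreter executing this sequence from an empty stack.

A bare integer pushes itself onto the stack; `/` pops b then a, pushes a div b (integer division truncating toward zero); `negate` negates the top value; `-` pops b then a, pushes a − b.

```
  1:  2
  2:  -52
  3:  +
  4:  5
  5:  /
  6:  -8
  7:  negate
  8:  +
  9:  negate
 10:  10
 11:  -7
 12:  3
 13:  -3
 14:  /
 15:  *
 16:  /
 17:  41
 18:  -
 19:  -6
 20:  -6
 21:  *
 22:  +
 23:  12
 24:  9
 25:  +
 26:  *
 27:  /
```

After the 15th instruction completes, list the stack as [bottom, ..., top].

[2, 10, 7]

2       [2]
-52     [2, -52]
+       [-50]
5       [-50, 5]
/       [-10]
-8      [-10, -8]
negate  [-10, 8]
+       [-2]
negate  [2]
10      [2, 10]
-7      [2, 10, -7]
3       [2, 10, -7, 3]
-3      [2, 10, -7, 3, -3]
/       [2, 10, -7, -1]
*       [2, 10, 7]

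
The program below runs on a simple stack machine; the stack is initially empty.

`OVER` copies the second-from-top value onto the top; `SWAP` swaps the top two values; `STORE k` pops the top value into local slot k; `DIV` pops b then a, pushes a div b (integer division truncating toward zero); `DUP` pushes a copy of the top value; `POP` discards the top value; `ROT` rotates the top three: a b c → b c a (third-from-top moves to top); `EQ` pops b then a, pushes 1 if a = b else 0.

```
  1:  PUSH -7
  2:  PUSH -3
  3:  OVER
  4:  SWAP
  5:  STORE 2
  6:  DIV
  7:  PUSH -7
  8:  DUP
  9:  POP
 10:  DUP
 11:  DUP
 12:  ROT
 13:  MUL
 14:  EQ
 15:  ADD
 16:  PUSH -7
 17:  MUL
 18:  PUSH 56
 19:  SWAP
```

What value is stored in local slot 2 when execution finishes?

PUSH -7 : [-7]
PUSH -3 : [-7, -3]
OVER    : [-7, -3, -7]
SWAP    : [-7, -7, -3]
STORE 2 : [-7, -7]
DIV     : [1]
PUSH -7 : [1, -7]
DUP     : [1, -7, -7]
POP     : [1, -7]
DUP     : [1, -7, -7]
DUP     : [1, -7, -7, -7]
ROT     : [1, -7, -7, -7]
MUL     : [1, -7, 49]
EQ      : [1, 0]
ADD     : [1]
PUSH -7 : [1, -7]
MUL     : [-7]
PUSH 56 : [-7, 56]
SWAP    : [56, -7]

-3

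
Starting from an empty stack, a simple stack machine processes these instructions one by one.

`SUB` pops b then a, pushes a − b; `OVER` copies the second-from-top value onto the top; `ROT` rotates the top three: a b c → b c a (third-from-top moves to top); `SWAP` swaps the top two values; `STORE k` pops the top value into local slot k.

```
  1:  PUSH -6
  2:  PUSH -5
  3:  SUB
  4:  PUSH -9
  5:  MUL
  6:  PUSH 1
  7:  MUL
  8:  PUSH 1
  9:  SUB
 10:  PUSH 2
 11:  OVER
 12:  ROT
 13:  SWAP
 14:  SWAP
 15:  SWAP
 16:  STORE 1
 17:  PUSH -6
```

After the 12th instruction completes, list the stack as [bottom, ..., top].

PUSH -6 -> [-6]
PUSH -5 -> [-6, -5]
SUB     -> [-1]
PUSH -9 -> [-1, -9]
MUL     -> [9]
PUSH 1  -> [9, 1]
MUL     -> [9]
PUSH 1  -> [9, 1]
SUB     -> [8]
PUSH 2  -> [8, 2]
OVER    -> [8, 2, 8]
ROT     -> [2, 8, 8]

[2, 8, 8]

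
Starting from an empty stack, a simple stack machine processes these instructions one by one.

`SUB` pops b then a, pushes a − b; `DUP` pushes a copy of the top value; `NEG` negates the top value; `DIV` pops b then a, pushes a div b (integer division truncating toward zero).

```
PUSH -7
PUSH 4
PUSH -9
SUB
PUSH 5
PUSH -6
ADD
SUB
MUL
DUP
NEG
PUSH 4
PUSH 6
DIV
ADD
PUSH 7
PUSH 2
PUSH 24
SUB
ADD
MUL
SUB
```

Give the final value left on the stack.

PUSH -7 -> -7
PUSH 4  -> -7 4
PUSH -9 -> -7 4 -9
SUB     -> -7 13
PUSH 5  -> -7 13 5
PUSH -6 -> -7 13 5 -6
ADD     -> -7 13 -1
SUB     -> -7 14
MUL     -> -98
DUP     -> -98 -98
NEG     -> -98 98
PUSH 4  -> -98 98 4
PUSH 6  -> -98 98 4 6
DIV     -> -98 98 0
ADD     -> -98 98
PUSH 7  -> -98 98 7
PUSH 2  -> -98 98 7 2
PUSH 24 -> -98 98 7 2 24
SUB     -> -98 98 7 -22
ADD     -> -98 98 -15
MUL     -> -98 -1470
SUB     -> 1372

1372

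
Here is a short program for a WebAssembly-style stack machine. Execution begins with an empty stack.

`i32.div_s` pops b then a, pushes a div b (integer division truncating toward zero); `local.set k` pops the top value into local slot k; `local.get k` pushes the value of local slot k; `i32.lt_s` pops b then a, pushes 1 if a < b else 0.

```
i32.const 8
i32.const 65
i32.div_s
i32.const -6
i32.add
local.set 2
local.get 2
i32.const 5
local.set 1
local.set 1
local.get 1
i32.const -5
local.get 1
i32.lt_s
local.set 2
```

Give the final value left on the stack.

i32.const 8  : 8
i32.const 65 : 8 65
i32.div_s    : 0
i32.const -6 : 0 -6
i32.add      : -6
local.set 2  : (empty)
local.get 2  : -6
i32.const 5  : -6 5
local.set 1  : -6
local.set 1  : (empty)
local.get 1  : -6
i32.const -5 : -6 -5
local.get 1  : -6 -5 -6
i32.lt_s     : -6 0
local.set 2  : -6

-6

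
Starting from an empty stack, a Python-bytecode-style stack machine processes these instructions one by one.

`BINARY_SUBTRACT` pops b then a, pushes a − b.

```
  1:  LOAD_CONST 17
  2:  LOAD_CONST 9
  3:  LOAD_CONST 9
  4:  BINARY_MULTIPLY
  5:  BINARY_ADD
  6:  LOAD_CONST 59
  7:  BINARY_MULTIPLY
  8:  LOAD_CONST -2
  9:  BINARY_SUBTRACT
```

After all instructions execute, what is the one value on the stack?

5784

LOAD_CONST 17   : [17]
LOAD_CONST 9    : [17, 9]
LOAD_CONST 9    : [17, 9, 9]
BINARY_MULTIPLY : [17, 81]
BINARY_ADD      : [98]
LOAD_CONST 59   : [98, 59]
BINARY_MULTIPLY : [5782]
LOAD_CONST -2   : [5782, -2]
BINARY_SUBTRACT : [5784]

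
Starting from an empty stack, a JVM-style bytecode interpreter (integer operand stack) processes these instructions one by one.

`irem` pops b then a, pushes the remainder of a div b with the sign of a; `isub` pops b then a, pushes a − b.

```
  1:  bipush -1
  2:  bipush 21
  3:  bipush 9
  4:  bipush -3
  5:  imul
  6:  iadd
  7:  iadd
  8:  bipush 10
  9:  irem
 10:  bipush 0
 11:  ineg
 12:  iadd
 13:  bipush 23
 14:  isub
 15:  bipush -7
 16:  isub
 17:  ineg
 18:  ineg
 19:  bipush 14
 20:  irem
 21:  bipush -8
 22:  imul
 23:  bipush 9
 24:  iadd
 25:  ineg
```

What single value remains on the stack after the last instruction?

-81

bipush -1 -> [-1]
bipush 21 -> [-1, 21]
bipush 9  -> [-1, 21, 9]
bipush -3 -> [-1, 21, 9, -3]
imul      -> [-1, 21, -27]
iadd      -> [-1, -6]
iadd      -> [-7]
bipush 10 -> [-7, 10]
irem      -> [-7]
bipush 0  -> [-7, 0]
ineg      -> [-7, 0]
iadd      -> [-7]
bipush 23 -> [-7, 23]
isub      -> [-30]
bipush -7 -> [-30, -7]
isub      -> [-23]
ineg      -> [23]
ineg      -> [-23]
bipush 14 -> [-23, 14]
irem      -> [-9]
bipush -8 -> [-9, -8]
imul      -> [72]
bipush 9  -> [72, 9]
iadd      -> [81]
ineg      -> [-81]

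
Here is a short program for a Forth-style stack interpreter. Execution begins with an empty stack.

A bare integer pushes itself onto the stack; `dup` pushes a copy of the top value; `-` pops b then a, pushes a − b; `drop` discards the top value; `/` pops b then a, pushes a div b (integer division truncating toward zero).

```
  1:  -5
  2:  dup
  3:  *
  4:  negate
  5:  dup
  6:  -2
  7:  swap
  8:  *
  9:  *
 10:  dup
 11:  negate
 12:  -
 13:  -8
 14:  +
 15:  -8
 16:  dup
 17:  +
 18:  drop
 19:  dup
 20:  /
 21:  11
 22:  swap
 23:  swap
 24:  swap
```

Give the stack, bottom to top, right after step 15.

[-2508, -8]

-5     : -5
dup    : -5 -5
*      : 25
negate : -25
dup    : -25 -25
-2     : -25 -25 -2
swap   : -25 -2 -25
*      : -25 50
*      : -1250
dup    : -1250 -1250
negate : -1250 1250
-      : -2500
-8     : -2500 -8
+      : -2508
-8     : -2508 -8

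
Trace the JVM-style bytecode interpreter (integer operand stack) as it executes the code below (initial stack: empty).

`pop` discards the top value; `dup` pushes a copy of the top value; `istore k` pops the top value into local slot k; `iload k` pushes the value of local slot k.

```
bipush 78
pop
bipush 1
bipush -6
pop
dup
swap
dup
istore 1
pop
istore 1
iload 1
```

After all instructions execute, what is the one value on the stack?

1

bipush 78 -> 78
pop       -> (empty)
bipush 1  -> 1
bipush -6 -> 1 -6
pop       -> 1
dup       -> 1 1
swap      -> 1 1
dup       -> 1 1 1
istore 1  -> 1 1
pop       -> 1
istore 1  -> (empty)
iload 1   -> 1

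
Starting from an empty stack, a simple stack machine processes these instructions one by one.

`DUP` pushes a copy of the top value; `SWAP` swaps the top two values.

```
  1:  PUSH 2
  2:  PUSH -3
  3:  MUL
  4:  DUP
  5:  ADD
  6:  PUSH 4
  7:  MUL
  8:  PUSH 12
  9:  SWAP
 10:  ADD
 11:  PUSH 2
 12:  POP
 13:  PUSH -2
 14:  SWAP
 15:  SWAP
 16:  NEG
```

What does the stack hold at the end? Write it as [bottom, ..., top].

[-36, 2]

PUSH 2  : 2
PUSH -3 : 2 -3
MUL     : -6
DUP     : -6 -6
ADD     : -12
PUSH 4  : -12 4
MUL     : -48
PUSH 12 : -48 12
SWAP    : 12 -48
ADD     : -36
PUSH 2  : -36 2
POP     : -36
PUSH -2 : -36 -2
SWAP    : -2 -36
SWAP    : -36 -2
NEG     : -36 2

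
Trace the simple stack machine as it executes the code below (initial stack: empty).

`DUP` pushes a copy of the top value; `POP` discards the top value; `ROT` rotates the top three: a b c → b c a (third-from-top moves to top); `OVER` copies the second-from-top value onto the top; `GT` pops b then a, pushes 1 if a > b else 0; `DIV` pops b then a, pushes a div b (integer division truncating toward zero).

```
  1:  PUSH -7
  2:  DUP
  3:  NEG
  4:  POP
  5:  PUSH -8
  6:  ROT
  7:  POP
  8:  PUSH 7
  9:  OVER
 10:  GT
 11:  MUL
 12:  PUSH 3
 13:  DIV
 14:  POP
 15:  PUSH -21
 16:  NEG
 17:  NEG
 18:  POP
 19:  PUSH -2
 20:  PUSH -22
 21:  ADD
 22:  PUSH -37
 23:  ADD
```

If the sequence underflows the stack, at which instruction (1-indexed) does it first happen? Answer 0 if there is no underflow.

PUSH -7 : -7
DUP     : -7 -7
NEG     : -7 7
POP     : -7
PUSH -8 : -7 -8
ROT  — needs 3 operands, stack has 2 → underflow

6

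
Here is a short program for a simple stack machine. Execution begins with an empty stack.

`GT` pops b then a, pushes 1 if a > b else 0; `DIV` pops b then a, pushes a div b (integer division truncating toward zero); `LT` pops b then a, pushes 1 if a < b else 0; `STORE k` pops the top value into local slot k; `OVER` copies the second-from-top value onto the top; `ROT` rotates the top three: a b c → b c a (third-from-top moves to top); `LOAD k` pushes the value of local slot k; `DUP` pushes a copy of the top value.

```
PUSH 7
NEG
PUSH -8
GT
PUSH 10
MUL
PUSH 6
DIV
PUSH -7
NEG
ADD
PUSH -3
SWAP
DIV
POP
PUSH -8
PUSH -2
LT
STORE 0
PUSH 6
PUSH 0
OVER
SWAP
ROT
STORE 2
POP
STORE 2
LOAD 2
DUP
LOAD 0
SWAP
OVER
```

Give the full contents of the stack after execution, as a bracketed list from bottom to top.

[6, 1, 6, 1]

PUSH 7   7
NEG      -7
PUSH -8  -7 -8
GT       1
PUSH 10  1 10
MUL      10
PUSH 6   10 6
DIV      1
PUSH -7  1 -7
NEG      1 7
ADD      8
PUSH -3  8 -3
SWAP     -3 8
DIV      0
POP      (empty)
PUSH -8  -8
PUSH -2  -8 -2
LT       1
STORE 0  (empty)
PUSH 6   6
PUSH 0   6 0
OVER     6 0 6
SWAP     6 6 0
ROT      6 0 6
STORE 2  6 0
POP      6
STORE 2  (empty)
LOAD 2   6
DUP      6 6
LOAD 0   6 6 1
SWAP     6 1 6
OVER     6 1 6 1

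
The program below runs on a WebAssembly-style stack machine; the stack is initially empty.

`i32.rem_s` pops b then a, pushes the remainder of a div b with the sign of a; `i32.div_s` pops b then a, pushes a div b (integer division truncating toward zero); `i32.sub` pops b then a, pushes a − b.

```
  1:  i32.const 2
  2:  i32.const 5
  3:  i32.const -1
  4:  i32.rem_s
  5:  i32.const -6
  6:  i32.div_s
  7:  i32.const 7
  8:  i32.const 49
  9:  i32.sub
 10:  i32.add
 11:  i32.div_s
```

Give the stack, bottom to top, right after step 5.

i32.const 2  -> 2
i32.const 5  -> 2 5
i32.const -1 -> 2 5 -1
i32.rem_s    -> 2 0
i32.const -6 -> 2 0 -6

[2, 0, -6]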